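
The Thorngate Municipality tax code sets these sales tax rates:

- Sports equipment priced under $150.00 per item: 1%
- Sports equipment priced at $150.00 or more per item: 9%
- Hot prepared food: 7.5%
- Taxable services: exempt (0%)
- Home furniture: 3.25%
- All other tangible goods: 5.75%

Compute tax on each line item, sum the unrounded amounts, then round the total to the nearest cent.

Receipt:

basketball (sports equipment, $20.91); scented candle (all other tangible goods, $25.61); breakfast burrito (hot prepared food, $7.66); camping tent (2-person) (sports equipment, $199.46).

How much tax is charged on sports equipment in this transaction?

$18.16

Basketball $20.91: sports equipment, under $150.00 → 1% → $0.2091
Camping tent (2-person) $199.46: sports equipment, $150.00 or more → 9% → $17.9514
Tax on sports equipment: unrounded sum = $18.1605 → $18.16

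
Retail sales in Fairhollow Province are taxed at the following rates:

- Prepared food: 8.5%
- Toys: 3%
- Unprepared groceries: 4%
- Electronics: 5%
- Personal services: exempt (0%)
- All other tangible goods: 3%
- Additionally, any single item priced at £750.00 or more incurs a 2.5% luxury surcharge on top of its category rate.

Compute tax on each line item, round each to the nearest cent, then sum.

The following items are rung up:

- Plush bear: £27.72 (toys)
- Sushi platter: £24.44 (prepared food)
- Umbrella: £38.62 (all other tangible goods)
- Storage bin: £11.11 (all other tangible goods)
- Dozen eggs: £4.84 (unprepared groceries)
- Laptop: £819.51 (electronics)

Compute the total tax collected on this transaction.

£66.05

Plush bear £27.72: toys → 3% → £0.83
Sushi platter £24.44: prepared food → 8.5% → £2.08
Umbrella £38.62: all other tangible goods → 3% → £1.16
Storage bin £11.11: all other tangible goods → 3% → £0.33
Dozen eggs £4.84: unprepared groceries → 4% → £0.19
Laptop £819.51: electronics → 5% + 2.5% surcharge = 7.5% → £61.46
Total tax = £0.83 + £2.08 + £1.16 + £0.33 + £0.19 + £61.46 = £66.05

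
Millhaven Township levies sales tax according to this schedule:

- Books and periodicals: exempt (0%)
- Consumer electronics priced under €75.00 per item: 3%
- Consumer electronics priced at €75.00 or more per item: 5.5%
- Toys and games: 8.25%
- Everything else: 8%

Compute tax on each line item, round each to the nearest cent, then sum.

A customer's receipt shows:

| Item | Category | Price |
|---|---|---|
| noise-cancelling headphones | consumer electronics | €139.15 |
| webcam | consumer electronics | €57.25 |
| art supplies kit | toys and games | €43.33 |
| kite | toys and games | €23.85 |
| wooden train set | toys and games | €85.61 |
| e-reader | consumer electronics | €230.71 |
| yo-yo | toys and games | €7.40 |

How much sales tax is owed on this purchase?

Noise-cancelling headphones €139.15: consumer electronics, €75.00 or more → 5.5% → €7.65
Webcam €57.25: consumer electronics, under €75.00 → 3% → €1.72
Art supplies kit €43.33: toys and games → 8.25% → €3.57
Kite €23.85: toys and games → 8.25% → €1.97
Wooden train set €85.61: toys and games → 8.25% → €7.06
E-reader €230.71: consumer electronics, €75.00 or more → 5.5% → €12.69
Yo-yo €7.40: toys and games → 8.25% → €0.61
Total tax = €7.65 + €1.72 + €3.57 + €1.97 + €7.06 + €12.69 + €0.61 = €35.27

€35.27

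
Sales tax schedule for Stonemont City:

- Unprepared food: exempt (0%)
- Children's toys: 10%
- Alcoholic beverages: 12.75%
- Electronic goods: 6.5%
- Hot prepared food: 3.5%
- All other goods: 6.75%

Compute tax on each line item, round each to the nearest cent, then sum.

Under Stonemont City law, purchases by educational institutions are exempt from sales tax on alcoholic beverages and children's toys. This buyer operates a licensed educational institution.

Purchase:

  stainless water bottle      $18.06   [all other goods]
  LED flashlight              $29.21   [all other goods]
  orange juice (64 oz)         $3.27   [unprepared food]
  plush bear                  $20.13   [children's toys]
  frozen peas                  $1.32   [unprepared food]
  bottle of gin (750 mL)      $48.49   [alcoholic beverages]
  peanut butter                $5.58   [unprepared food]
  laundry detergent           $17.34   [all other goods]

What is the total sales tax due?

Stainless water bottle $18.06: all other goods → 6.75% → $1.22
LED flashlight $29.21: all other goods → 6.75% → $1.97
Orange juice (64 oz) $3.27: unprepared food → 0% → $0.00
Plush bear $20.13: children's toys, buyer-exempt → 0% → $0.00
Frozen peas $1.32: unprepared food → 0% → $0.00
Bottle of gin (750 mL) $48.49: alcoholic beverages, buyer-exempt → 0% → $0.00
Peanut butter $5.58: unprepared food → 0% → $0.00
Laundry detergent $17.34: all other goods → 6.75% → $1.17
Total tax = $1.22 + $1.97 + $1.17 = $4.36

$4.36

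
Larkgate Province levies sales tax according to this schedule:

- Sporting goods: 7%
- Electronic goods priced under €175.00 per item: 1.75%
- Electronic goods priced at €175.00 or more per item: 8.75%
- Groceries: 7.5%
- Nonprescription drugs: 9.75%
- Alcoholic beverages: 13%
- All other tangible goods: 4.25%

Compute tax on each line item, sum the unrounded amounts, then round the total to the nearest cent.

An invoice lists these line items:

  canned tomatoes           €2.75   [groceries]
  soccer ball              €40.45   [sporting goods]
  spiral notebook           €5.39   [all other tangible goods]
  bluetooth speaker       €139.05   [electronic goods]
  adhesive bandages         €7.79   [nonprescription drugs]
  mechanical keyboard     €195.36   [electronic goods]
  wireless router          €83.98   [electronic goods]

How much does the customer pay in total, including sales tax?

€499.79

Canned tomatoes €2.75: groceries → 7.5% → €0.20625
Soccer ball €40.45: sporting goods → 7% → €2.8315
Spiral notebook €5.39: all other tangible goods → 4.25% → €0.229075
Bluetooth speaker €139.05: electronic goods, under €175.00 → 1.75% → €2.433375
Adhesive bandages €7.79: nonprescription drugs → 9.75% → €0.759525
Mechanical keyboard €195.36: electronic goods, €175.00 or more → 8.75% → €17.094
Wireless router €83.98: electronic goods, under €175.00 → 1.75% → €1.46965
Subtotal = €474.77; unrounded tax = €25.023375 → €25.02; total due = €499.79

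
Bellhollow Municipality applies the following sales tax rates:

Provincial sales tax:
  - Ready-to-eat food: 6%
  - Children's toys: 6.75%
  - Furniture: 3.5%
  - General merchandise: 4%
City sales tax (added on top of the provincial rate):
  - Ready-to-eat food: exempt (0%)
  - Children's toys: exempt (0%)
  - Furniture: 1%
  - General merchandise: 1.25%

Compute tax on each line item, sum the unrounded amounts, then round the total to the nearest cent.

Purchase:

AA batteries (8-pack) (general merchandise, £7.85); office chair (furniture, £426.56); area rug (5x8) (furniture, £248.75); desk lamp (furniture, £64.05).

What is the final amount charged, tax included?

£780.89

AA batteries (8-pack) £7.85: general merchandise → 4% + 1.25% city = 5.25% → £0.412125
Office chair £426.56: furniture → 3.5% + 1% city = 4.5% → £19.1952
Area rug (5x8) £248.75: furniture → 3.5% + 1% city = 4.5% → £11.19375
Desk lamp £64.05: furniture → 3.5% + 1% city = 4.5% → £2.88225
Subtotal = £747.21; unrounded tax = £33.683325 → £33.68; total due = £780.89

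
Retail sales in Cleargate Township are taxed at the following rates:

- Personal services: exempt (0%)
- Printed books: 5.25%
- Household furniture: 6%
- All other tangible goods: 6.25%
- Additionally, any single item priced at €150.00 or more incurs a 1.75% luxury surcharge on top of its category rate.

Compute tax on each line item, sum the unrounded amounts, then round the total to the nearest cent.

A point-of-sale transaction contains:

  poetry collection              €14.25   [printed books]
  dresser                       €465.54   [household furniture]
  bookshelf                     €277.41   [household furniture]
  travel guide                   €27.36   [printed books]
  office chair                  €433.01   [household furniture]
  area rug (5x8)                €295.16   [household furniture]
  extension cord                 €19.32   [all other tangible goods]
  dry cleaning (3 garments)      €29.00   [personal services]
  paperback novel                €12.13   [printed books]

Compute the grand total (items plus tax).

Poetry collection €14.25: printed books → 5.25% → €0.748125
Dresser €465.54: household furniture → 6% + 1.75% surcharge = 7.75% → €36.07935
Bookshelf €277.41: household furniture → 6% + 1.75% surcharge = 7.75% → €21.499275
Travel guide €27.36: printed books → 5.25% → €1.4364
Office chair €433.01: household furniture → 6% + 1.75% surcharge = 7.75% → €33.558275
Area rug (5x8) €295.16: household furniture → 6% + 1.75% surcharge = 7.75% → €22.8749
Extension cord €19.32: all other tangible goods → 6.25% → €1.2075
Dry cleaning (3 garments) €29.00: personal services → 0% → €0.00
Paperback novel €12.13: printed books → 5.25% → €0.636825
Subtotal = €1573.18; unrounded tax = €118.04065 → €118.04; total due = €1691.22

€1691.22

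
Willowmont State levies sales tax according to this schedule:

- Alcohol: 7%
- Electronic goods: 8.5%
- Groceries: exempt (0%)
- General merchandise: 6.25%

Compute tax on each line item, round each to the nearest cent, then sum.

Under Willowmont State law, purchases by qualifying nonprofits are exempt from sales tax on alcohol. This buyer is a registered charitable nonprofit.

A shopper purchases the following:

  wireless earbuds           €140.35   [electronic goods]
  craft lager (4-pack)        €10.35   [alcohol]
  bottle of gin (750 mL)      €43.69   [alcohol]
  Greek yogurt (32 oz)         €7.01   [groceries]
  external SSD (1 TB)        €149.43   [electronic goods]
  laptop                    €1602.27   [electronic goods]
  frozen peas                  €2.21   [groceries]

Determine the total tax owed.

Wireless earbuds €140.35: electronic goods → 8.5% → €11.93
Craft lager (4-pack) €10.35: alcohol, buyer-exempt → 0% → €0.00
Bottle of gin (750 mL) €43.69: alcohol, buyer-exempt → 0% → €0.00
Greek yogurt (32 oz) €7.01: groceries → 0% → €0.00
External SSD (1 TB) €149.43: electronic goods → 8.5% → €12.70
Laptop €1602.27: electronic goods → 8.5% → €136.19
Frozen peas €2.21: groceries → 0% → €0.00
Total tax = €11.93 + €12.70 + €136.19 = €160.82

€160.82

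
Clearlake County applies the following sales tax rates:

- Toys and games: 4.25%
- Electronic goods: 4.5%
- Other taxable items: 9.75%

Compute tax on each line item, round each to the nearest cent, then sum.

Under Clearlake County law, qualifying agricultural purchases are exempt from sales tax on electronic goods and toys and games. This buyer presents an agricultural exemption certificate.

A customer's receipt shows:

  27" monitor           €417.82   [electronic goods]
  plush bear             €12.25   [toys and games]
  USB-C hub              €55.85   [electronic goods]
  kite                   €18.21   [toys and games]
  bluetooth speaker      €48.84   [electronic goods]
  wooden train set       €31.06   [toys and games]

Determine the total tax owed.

27" monitor €417.82: electronic goods, buyer-exempt → 0% → €0.00
Plush bear €12.25: toys and games, buyer-exempt → 0% → €0.00
USB-C hub €55.85: electronic goods, buyer-exempt → 0% → €0.00
Kite €18.21: toys and games, buyer-exempt → 0% → €0.00
Bluetooth speaker €48.84: electronic goods, buyer-exempt → 0% → €0.00
Wooden train set €31.06: toys and games, buyer-exempt → 0% → €0.00
Total tax = €0.00

€0.00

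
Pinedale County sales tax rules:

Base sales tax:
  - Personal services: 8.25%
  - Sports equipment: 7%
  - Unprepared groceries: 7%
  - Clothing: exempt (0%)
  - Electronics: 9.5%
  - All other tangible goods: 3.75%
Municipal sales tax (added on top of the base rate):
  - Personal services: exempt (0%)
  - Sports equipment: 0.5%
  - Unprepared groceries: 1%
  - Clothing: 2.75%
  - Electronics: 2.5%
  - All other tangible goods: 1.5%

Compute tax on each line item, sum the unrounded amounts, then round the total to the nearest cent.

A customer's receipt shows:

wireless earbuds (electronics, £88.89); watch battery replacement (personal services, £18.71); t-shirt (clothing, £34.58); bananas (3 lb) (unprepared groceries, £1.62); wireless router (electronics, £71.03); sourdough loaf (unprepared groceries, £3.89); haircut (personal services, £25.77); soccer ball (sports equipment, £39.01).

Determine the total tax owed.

Wireless earbuds £88.89: electronics → 9.5% + 2.5% municipal = 12% → £10.6668
Watch battery replacement £18.71: personal services → 8.25% + 0% municipal = 8.25% → £1.543575
T-shirt £34.58: clothing → 0% + 2.75% municipal = 2.75% → £0.95095
Bananas (3 lb) £1.62: unprepared groceries → 7% + 1% municipal = 8% → £0.1296
Wireless router £71.03: electronics → 9.5% + 2.5% municipal = 12% → £8.5236
Sourdough loaf £3.89: unprepared groceries → 7% + 1% municipal = 8% → £0.3112
Haircut £25.77: personal services → 8.25% + 0% municipal = 8.25% → £2.126025
Soccer ball £39.01: sports equipment → 7% + 0.5% municipal = 7.5% → £2.92575
Unrounded tax sum = £27.1775 → £27.18

£27.18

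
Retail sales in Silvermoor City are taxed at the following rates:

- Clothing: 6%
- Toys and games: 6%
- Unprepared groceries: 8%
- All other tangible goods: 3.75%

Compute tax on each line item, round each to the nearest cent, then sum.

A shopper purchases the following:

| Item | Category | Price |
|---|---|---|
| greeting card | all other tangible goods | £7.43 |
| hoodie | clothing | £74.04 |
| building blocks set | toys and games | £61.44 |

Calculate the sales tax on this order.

Greeting card £7.43: all other tangible goods → 3.75% → £0.28
Hoodie £74.04: clothing → 6% → £4.44
Building blocks set £61.44: toys and games → 6% → £3.69
Total tax = £0.28 + £4.44 + £3.69 = £8.41

£8.41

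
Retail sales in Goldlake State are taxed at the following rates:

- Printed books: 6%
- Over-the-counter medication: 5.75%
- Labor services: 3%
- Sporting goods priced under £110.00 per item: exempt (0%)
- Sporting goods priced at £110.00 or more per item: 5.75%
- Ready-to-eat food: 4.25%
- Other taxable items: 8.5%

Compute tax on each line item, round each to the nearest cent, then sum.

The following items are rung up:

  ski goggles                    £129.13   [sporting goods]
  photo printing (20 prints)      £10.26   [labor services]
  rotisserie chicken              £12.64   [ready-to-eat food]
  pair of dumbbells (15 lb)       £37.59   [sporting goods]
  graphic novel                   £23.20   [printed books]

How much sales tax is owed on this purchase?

Ski goggles £129.13: sporting goods, £110.00 or more → 5.75% → £7.42
Photo printing (20 prints) £10.26: labor services → 3% → £0.31
Rotisserie chicken £12.64: ready-to-eat food → 4.25% → £0.54
Pair of dumbbells (15 lb) £37.59: sporting goods, under £110.00 → 0% → £0.00
Graphic novel £23.20: printed books → 6% → £1.39
Total tax = £7.42 + £0.31 + £0.54 + £1.39 = £9.66

£9.66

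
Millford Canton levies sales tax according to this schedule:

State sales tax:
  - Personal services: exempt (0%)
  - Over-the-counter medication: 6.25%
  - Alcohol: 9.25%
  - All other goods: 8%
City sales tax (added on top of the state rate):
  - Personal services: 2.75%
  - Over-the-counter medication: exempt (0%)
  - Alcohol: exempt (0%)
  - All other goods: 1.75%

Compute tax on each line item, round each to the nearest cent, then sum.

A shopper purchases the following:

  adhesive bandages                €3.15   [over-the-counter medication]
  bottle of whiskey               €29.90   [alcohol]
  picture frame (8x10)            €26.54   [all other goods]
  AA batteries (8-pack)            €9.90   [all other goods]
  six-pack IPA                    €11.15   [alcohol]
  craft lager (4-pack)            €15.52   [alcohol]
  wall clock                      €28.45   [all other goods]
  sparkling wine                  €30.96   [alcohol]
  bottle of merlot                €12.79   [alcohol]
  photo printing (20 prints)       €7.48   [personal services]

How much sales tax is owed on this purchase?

Adhesive bandages €3.15: over-the-counter medication → 6.25% + 0% city = 6.25% → €0.20
Bottle of whiskey €29.90: alcohol → 9.25% + 0% city = 9.25% → €2.77
Picture frame (8x10) €26.54: all other goods → 8% + 1.75% city = 9.75% → €2.59
AA batteries (8-pack) €9.90: all other goods → 8% + 1.75% city = 9.75% → €0.97
Six-pack IPA €11.15: alcohol → 9.25% + 0% city = 9.25% → €1.03
Craft lager (4-pack) €15.52: alcohol → 9.25% + 0% city = 9.25% → €1.44
Wall clock €28.45: all other goods → 8% + 1.75% city = 9.75% → €2.77
Sparkling wine €30.96: alcohol → 9.25% + 0% city = 9.25% → €2.86
Bottle of merlot €12.79: alcohol → 9.25% + 0% city = 9.25% → €1.18
Photo printing (20 prints) €7.48: personal services → 0% + 2.75% city = 2.75% → €0.21
Total tax = €0.20 + €2.77 + €2.59 + €0.97 + €1.03 + €1.44 + €2.77 + €2.86 + €1.18 + €0.21 = €16.02

€16.02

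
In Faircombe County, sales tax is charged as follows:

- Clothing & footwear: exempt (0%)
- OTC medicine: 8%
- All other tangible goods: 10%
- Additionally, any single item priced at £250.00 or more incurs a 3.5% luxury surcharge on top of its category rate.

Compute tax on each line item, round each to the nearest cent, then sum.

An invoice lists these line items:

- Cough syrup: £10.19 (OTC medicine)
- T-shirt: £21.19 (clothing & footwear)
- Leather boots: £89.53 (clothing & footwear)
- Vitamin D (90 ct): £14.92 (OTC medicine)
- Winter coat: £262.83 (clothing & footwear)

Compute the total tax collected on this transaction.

£11.21

Cough syrup £10.19: OTC medicine → 8% → £0.82
T-shirt £21.19: clothing & footwear → 0% → £0.00
Leather boots £89.53: clothing & footwear → 0% → £0.00
Vitamin D (90 ct) £14.92: OTC medicine → 8% → £1.19
Winter coat £262.83: clothing & footwear → 0% + 3.5% surcharge = 3.5% → £9.20
Total tax = £0.82 + £1.19 + £9.20 = £11.21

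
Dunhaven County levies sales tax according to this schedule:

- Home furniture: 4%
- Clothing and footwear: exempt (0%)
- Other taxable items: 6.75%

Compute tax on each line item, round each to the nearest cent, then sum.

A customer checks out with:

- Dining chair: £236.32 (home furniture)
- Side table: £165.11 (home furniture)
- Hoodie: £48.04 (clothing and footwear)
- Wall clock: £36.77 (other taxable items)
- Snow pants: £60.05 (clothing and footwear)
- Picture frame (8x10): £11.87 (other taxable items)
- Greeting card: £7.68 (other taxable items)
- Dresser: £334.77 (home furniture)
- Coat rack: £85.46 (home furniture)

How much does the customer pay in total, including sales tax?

Dining chair £236.32: home furniture → 4% → £9.45
Side table £165.11: home furniture → 4% → £6.60
Hoodie £48.04: clothing and footwear → 0% → £0.00
Wall clock £36.77: other taxable items → 6.75% → £2.48
Snow pants £60.05: clothing and footwear → 0% → £0.00
Picture frame (8x10) £11.87: other taxable items → 6.75% → £0.80
Greeting card £7.68: other taxable items → 6.75% → £0.52
Dresser £334.77: home furniture → 4% → £13.39
Coat rack £85.46: home furniture → 4% → £3.42
Subtotal = £986.07; tax = £36.66; total due = £1022.73

£1022.73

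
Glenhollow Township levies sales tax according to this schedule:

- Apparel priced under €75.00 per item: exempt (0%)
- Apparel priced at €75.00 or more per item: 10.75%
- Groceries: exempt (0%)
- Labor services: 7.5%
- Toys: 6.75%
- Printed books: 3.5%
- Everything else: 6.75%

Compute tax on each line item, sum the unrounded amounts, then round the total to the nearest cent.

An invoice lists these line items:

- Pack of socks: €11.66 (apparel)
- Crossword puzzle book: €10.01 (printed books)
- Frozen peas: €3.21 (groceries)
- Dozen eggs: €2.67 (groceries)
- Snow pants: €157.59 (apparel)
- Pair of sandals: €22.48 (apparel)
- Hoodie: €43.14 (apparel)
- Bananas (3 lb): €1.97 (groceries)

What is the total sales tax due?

Pack of socks €11.66: apparel, under €75.00 → 0% → €0.00
Crossword puzzle book €10.01: printed books → 3.5% → €0.35035
Frozen peas €3.21: groceries → 0% → €0.00
Dozen eggs €2.67: groceries → 0% → €0.00
Snow pants €157.59: apparel, €75.00 or more → 10.75% → €16.940925
Pair of sandals €22.48: apparel, under €75.00 → 0% → €0.00
Hoodie €43.14: apparel, under €75.00 → 0% → €0.00
Bananas (3 lb) €1.97: groceries → 0% → €0.00
Unrounded tax sum = €17.291275 → €17.29

€17.29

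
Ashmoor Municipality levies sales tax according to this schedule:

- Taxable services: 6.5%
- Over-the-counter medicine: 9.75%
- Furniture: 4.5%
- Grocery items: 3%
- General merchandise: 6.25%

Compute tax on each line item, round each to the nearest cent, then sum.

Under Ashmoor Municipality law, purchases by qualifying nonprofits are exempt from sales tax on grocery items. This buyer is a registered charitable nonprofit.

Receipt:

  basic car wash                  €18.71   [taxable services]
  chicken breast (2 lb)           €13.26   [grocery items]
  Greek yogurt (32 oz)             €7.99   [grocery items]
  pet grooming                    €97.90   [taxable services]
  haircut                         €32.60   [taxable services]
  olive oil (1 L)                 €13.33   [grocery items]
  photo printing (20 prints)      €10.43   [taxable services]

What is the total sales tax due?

€10.38

Basic car wash €18.71: taxable services → 6.5% → €1.22
Chicken breast (2 lb) €13.26: grocery items, buyer-exempt → 0% → €0.00
Greek yogurt (32 oz) €7.99: grocery items, buyer-exempt → 0% → €0.00
Pet grooming €97.90: taxable services → 6.5% → €6.36
Haircut €32.60: taxable services → 6.5% → €2.12
Olive oil (1 L) €13.33: grocery items, buyer-exempt → 0% → €0.00
Photo printing (20 prints) €10.43: taxable services → 6.5% → €0.68
Total tax = €1.22 + €6.36 + €2.12 + €0.68 = €10.38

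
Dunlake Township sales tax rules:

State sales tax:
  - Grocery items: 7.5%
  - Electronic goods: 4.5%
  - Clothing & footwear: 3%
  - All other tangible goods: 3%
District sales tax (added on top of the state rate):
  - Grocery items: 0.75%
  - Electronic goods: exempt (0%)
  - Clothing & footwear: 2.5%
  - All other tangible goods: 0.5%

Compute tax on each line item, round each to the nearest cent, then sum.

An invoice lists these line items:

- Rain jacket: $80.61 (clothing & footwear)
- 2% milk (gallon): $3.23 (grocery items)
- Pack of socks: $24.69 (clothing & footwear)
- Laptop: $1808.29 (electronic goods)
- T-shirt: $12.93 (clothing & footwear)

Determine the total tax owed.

$88.14

Rain jacket $80.61: clothing & footwear → 3% + 2.5% district = 5.5% → $4.43
2% milk (gallon) $3.23: grocery items → 7.5% + 0.75% district = 8.25% → $0.27
Pack of socks $24.69: clothing & footwear → 3% + 2.5% district = 5.5% → $1.36
Laptop $1808.29: electronic goods → 4.5% + 0% district = 4.5% → $81.37
T-shirt $12.93: clothing & footwear → 3% + 2.5% district = 5.5% → $0.71
Total tax = $4.43 + $0.27 + $1.36 + $81.37 + $0.71 = $88.14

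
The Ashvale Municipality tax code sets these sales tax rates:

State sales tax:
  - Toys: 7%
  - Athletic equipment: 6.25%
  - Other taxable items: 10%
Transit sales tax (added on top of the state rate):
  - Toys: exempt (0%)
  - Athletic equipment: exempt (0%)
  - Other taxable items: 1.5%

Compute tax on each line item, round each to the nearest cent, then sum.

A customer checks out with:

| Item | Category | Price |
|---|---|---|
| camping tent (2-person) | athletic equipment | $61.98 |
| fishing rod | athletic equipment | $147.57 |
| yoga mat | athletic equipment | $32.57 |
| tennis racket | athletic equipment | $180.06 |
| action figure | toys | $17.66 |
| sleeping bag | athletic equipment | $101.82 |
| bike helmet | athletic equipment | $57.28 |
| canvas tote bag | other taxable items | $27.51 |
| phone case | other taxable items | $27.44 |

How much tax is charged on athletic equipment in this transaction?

Camping tent (2-person) $61.98: athletic equipment → 6.25% + 0% transit = 6.25% → $3.87
Fishing rod $147.57: athletic equipment → 6.25% + 0% transit = 6.25% → $9.22
Yoga mat $32.57: athletic equipment → 6.25% + 0% transit = 6.25% → $2.04
Tennis racket $180.06: athletic equipment → 6.25% + 0% transit = 6.25% → $11.25
Sleeping bag $101.82: athletic equipment → 6.25% + 0% transit = 6.25% → $6.36
Bike helmet $57.28: athletic equipment → 6.25% + 0% transit = 6.25% → $3.58
Tax on athletic equipment = $3.87 + $9.22 + $2.04 + $11.25 + $6.36 + $3.58 = $36.32

$36.32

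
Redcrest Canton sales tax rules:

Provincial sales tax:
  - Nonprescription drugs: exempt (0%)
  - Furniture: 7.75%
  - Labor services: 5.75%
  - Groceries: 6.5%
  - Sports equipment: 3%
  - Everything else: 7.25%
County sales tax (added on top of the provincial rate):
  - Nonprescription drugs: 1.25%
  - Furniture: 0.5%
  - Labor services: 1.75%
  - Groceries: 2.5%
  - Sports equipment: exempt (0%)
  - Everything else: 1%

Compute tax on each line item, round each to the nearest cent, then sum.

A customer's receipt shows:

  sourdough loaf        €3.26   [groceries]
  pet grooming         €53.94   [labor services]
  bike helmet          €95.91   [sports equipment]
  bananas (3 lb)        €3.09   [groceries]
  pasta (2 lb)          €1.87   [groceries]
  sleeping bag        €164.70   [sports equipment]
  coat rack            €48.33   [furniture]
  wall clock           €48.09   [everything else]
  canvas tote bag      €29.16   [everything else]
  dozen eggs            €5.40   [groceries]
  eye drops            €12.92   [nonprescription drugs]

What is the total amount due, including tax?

Sourdough loaf €3.26: groceries → 6.5% + 2.5% county = 9% → €0.29
Pet grooming €53.94: labor services → 5.75% + 1.75% county = 7.5% → €4.05
Bike helmet €95.91: sports equipment → 3% + 0% county = 3% → €2.88
Bananas (3 lb) €3.09: groceries → 6.5% + 2.5% county = 9% → €0.28
Pasta (2 lb) €1.87: groceries → 6.5% + 2.5% county = 9% → €0.17
Sleeping bag €164.70: sports equipment → 3% + 0% county = 3% → €4.94
Coat rack €48.33: furniture → 7.75% + 0.5% county = 8.25% → €3.99
Wall clock €48.09: everything else → 7.25% + 1% county = 8.25% → €3.97
Canvas tote bag €29.16: everything else → 7.25% + 1% county = 8.25% → €2.41
Dozen eggs €5.40: groceries → 6.5% + 2.5% county = 9% → €0.49
Eye drops €12.92: nonprescription drugs → 0% + 1.25% county = 1.25% → €0.16
Subtotal = €466.67; tax = €23.63; total due = €490.30

€490.30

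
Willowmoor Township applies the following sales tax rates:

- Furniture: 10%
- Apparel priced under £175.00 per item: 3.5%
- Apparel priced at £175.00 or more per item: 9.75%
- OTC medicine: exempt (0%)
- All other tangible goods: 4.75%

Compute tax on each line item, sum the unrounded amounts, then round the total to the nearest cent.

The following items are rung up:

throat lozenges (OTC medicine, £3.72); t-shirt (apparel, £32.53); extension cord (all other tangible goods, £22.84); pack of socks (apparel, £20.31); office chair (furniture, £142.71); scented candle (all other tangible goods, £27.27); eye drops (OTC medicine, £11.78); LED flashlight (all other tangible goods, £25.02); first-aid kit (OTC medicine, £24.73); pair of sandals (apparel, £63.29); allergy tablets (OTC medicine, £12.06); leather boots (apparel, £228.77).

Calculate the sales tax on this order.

Throat lozenges £3.72: OTC medicine → 0% → £0.00
T-shirt £32.53: apparel, under £175.00 → 3.5% → £1.13855
Extension cord £22.84: all other tangible goods → 4.75% → £1.0849
Pack of socks £20.31: apparel, under £175.00 → 3.5% → £0.71085
Office chair £142.71: furniture → 10% → £14.271
Scented candle £27.27: all other tangible goods → 4.75% → £1.295325
Eye drops £11.78: OTC medicine → 0% → £0.00
LED flashlight £25.02: all other tangible goods → 4.75% → £1.18845
First-aid kit £24.73: OTC medicine → 0% → £0.00
Pair of sandals £63.29: apparel, under £175.00 → 3.5% → £2.21515
Allergy tablets £12.06: OTC medicine → 0% → £0.00
Leather boots £228.77: apparel, £175.00 or more → 9.75% → £22.305075
Unrounded tax sum = £44.2093 → £44.21

£44.21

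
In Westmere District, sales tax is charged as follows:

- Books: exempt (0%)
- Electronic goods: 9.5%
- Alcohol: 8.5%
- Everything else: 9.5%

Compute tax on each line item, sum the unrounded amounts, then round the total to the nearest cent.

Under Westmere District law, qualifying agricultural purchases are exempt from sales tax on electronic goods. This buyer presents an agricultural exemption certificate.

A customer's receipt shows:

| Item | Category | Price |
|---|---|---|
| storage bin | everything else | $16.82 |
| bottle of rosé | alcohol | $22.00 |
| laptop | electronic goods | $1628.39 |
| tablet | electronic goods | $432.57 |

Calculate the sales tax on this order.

$3.47

Storage bin $16.82: everything else → 9.5% → $1.5979
Bottle of rosé $22.00: alcohol → 8.5% → $1.87
Laptop $1628.39: electronic goods, buyer-exempt → 0% → $0.00
Tablet $432.57: electronic goods, buyer-exempt → 0% → $0.00
Unrounded tax sum = $3.4679 → $3.47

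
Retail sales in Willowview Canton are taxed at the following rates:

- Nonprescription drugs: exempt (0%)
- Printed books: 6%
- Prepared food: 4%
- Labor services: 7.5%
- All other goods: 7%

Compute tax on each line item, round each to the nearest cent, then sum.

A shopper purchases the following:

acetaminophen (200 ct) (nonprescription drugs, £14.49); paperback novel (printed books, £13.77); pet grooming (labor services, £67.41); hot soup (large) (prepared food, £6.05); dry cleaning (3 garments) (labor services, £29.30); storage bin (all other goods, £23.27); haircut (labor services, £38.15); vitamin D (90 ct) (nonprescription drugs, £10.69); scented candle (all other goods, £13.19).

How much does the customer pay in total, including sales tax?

Acetaminophen (200 ct) £14.49: nonprescription drugs → 0% → £0.00
Paperback novel £13.77: printed books → 6% → £0.83
Pet grooming £67.41: labor services → 7.5% → £5.06
Hot soup (large) £6.05: prepared food → 4% → £0.24
Dry cleaning (3 garments) £29.30: labor services → 7.5% → £2.20
Storage bin £23.27: all other goods → 7% → £1.63
Haircut £38.15: labor services → 7.5% → £2.86
Vitamin D (90 ct) £10.69: nonprescription drugs → 0% → £0.00
Scented candle £13.19: all other goods → 7% → £0.92
Subtotal = £216.32; tax = £13.74; total due = £230.06

£230.06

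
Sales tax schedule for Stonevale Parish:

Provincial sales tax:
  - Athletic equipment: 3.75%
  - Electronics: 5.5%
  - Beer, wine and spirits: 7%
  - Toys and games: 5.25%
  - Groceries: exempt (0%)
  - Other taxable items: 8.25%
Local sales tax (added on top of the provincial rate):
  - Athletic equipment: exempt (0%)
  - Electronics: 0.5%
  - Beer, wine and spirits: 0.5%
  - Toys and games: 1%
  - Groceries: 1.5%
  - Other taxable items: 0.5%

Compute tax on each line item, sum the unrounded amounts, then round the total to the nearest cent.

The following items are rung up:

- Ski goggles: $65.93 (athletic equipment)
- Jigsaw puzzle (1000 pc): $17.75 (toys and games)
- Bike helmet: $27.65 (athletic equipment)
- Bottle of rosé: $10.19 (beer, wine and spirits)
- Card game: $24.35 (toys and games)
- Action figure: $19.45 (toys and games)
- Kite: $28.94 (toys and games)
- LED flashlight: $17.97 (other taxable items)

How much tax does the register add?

$11.50

Ski goggles $65.93: athletic equipment → 3.75% + 0% local = 3.75% → $2.472375
Jigsaw puzzle (1000 pc) $17.75: toys and games → 5.25% + 1% local = 6.25% → $1.109375
Bike helmet $27.65: athletic equipment → 3.75% + 0% local = 3.75% → $1.036875
Bottle of rosé $10.19: beer, wine and spirits → 7% + 0.5% local = 7.5% → $0.76425
Card game $24.35: toys and games → 5.25% + 1% local = 6.25% → $1.521875
Action figure $19.45: toys and games → 5.25% + 1% local = 6.25% → $1.215625
Kite $28.94: toys and games → 5.25% + 1% local = 6.25% → $1.80875
LED flashlight $17.97: other taxable items → 8.25% + 0.5% local = 8.75% → $1.572375
Unrounded tax sum = $11.5015 → $11.50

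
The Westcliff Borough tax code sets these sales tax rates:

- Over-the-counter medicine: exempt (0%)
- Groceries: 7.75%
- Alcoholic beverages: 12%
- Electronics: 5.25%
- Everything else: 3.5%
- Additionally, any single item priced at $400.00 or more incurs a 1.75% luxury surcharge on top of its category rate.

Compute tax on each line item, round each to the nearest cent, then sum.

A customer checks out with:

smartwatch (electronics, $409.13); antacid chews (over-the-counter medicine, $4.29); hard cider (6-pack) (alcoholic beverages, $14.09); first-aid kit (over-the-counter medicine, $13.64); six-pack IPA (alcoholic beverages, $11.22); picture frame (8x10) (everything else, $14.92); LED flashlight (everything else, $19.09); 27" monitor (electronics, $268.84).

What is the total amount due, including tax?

Smartwatch $409.13: electronics → 5.25% + 1.75% surcharge = 7% → $28.64
Antacid chews $4.29: over-the-counter medicine → 0% → $0.00
Hard cider (6-pack) $14.09: alcoholic beverages → 12% → $1.69
First-aid kit $13.64: over-the-counter medicine → 0% → $0.00
Six-pack IPA $11.22: alcoholic beverages → 12% → $1.35
Picture frame (8x10) $14.92: everything else → 3.5% → $0.52
LED flashlight $19.09: everything else → 3.5% → $0.67
27" monitor $268.84: electronics → 5.25% → $14.11
Subtotal = $755.22; tax = $46.98; total due = $802.20

$802.20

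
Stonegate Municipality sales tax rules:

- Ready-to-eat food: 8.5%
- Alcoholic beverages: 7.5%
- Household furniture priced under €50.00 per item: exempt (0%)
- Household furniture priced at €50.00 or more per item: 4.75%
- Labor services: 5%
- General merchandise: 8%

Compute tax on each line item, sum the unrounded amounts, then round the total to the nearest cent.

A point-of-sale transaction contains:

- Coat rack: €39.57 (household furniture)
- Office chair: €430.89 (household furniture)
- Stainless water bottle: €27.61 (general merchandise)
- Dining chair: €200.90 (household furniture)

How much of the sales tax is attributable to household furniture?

Coat rack €39.57: household furniture, under €50.00 → 0% → €0.00
Office chair €430.89: household furniture, €50.00 or more → 4.75% → €20.467275
Dining chair €200.90: household furniture, €50.00 or more → 4.75% → €9.54275
Tax on household furniture: unrounded sum = €30.010025 → €30.01

€30.01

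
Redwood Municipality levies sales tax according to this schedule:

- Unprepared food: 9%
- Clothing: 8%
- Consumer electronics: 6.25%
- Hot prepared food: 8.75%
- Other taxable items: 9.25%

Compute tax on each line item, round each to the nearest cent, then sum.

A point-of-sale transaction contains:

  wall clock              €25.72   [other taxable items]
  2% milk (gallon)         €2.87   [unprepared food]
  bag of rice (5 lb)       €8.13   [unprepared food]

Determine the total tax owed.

€3.37

Wall clock €25.72: other taxable items → 9.25% → €2.38
2% milk (gallon) €2.87: unprepared food → 9% → €0.26
Bag of rice (5 lb) €8.13: unprepared food → 9% → €0.73
Total tax = €2.38 + €0.26 + €0.73 = €3.37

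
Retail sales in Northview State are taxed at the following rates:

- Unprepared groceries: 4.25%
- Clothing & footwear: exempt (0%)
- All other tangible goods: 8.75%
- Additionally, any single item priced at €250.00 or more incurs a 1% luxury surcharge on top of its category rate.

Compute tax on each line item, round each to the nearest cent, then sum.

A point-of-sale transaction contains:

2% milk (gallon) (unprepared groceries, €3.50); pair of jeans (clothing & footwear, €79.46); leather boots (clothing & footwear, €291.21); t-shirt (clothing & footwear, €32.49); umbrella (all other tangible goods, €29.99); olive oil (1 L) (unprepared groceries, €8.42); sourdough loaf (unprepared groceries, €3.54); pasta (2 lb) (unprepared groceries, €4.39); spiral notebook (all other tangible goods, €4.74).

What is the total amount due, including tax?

2% milk (gallon) €3.50: unprepared groceries → 4.25% → €0.15
Pair of jeans €79.46: clothing & footwear → 0% → €0.00
Leather boots €291.21: clothing & footwear → 0% + 1% surcharge = 1% → €2.91
T-shirt €32.49: clothing & footwear → 0% → €0.00
Umbrella €29.99: all other tangible goods → 8.75% → €2.62
Olive oil (1 L) €8.42: unprepared groceries → 4.25% → €0.36
Sourdough loaf €3.54: unprepared groceries → 4.25% → €0.15
Pasta (2 lb) €4.39: unprepared groceries → 4.25% → €0.19
Spiral notebook €4.74: all other tangible goods → 8.75% → €0.41
Subtotal = €457.74; tax = €6.79; total due = €464.53

€464.53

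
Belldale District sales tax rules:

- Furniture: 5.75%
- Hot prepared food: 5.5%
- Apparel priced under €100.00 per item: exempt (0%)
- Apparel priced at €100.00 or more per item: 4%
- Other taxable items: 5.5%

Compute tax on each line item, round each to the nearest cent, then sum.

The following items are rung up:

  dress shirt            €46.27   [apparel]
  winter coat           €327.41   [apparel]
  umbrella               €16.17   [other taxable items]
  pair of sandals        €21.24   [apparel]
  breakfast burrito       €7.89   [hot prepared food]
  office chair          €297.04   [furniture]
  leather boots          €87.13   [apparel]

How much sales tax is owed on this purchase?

Dress shirt €46.27: apparel, under €100.00 → 0% → €0.00
Winter coat €327.41: apparel, €100.00 or more → 4% → €13.10
Umbrella €16.17: other taxable items → 5.5% → €0.89
Pair of sandals €21.24: apparel, under €100.00 → 0% → €0.00
Breakfast burrito €7.89: hot prepared food → 5.5% → €0.43
Office chair €297.04: furniture → 5.75% → €17.08
Leather boots €87.13: apparel, under €100.00 → 0% → €0.00
Total tax = €13.10 + €0.89 + €0.43 + €17.08 = €31.50

€31.50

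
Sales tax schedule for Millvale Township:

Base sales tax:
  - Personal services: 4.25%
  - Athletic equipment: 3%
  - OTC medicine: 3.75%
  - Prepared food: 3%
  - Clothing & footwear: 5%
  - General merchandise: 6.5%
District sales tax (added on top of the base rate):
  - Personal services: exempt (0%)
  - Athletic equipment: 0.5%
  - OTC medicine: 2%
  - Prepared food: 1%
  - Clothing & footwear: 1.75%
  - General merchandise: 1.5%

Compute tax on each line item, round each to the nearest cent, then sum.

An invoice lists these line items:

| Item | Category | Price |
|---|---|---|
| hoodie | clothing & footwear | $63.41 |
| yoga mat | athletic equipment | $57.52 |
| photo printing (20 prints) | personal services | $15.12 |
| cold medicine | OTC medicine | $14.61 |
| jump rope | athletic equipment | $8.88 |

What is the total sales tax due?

Hoodie $63.41: clothing & footwear → 5% + 1.75% district = 6.75% → $4.28
Yoga mat $57.52: athletic equipment → 3% + 0.5% district = 3.5% → $2.01
Photo printing (20 prints) $15.12: personal services → 4.25% + 0% district = 4.25% → $0.64
Cold medicine $14.61: OTC medicine → 3.75% + 2% district = 5.75% → $0.84
Jump rope $8.88: athletic equipment → 3% + 0.5% district = 3.5% → $0.31
Total tax = $4.28 + $2.01 + $0.64 + $0.84 + $0.31 = $8.08

$8.08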